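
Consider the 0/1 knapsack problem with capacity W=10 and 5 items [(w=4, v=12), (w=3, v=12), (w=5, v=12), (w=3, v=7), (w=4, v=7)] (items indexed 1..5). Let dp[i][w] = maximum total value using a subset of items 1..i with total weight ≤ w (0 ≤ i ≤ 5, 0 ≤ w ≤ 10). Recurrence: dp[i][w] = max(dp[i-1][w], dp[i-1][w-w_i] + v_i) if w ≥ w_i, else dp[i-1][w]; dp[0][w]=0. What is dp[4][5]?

12

i\w   0   1   2   3   4   5   6   7   8   9  10
  0   0   0   0   0   0   0   0   0   0   0   0
  1   0   0   0   0  12  12  12  12  12  12  12
  2   0   0   0  12  12  12  12  24  24  24  24
  3   0   0   0  12  12  12  12  24  24  24  24
  4   0   0   0  12  12  12  19  24  24  24  31
  5   0   0   0  12  12  12  19  24  24  24  31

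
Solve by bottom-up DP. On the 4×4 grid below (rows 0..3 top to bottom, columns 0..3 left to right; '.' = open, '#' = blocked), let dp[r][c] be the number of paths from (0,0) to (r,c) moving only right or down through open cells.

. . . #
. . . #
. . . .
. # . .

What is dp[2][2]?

6

r\c   0   1   2   3
  0   1   1   1   0
  1   1   2   3   0
  2   1   3   6   6
  3   1   0   6  12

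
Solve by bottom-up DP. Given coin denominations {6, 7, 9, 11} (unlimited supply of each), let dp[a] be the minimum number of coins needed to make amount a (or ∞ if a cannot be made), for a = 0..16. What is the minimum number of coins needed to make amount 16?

2

 a  0  1  2  3  4  5  6  7  8  9 10 11 12 13 14 15 16
dp  0  -  -  -  -  -  1  1  -  1  -  1  2  2  2  2  2
(- denotes ∞ / unreachable)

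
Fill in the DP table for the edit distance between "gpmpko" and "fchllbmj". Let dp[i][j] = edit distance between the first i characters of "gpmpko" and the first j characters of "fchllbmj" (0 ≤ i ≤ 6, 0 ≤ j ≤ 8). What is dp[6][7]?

7

   ''  f  c  h  l  l  b  m  j
''  0  1  2  3  4  5  6  7  8
 g  1  1  2  3  4  5  6  7  8
 p  2  2  2  3  4  5  6  7  8
 m  3  3  3  3  4  5  6  6  7
 p  4  4  4  4  4  5  6  7  7
 k  5  5  5  5  5  5  6  7  8
 o  6  6  6  6  6  6  6  7  8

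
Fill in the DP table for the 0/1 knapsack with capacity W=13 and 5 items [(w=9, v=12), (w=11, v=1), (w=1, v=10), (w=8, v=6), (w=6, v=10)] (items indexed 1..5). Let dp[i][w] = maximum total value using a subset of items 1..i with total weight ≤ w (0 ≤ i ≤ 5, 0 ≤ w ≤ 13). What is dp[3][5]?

10

i\w   0   1   2   3   4   5   6   7   8   9  10  11  12  13
  0   0   0   0   0   0   0   0   0   0   0   0   0   0   0
  1   0   0   0   0   0   0   0   0   0  12  12  12  12  12
  2   0   0   0   0   0   0   0   0   0  12  12  12  12  12
  3   0  10  10  10  10  10  10  10  10  12  22  22  22  22
  4   0  10  10  10  10  10  10  10  10  16  22  22  22  22
  5   0  10  10  10  10  10  10  20  20  20  22  22  22  22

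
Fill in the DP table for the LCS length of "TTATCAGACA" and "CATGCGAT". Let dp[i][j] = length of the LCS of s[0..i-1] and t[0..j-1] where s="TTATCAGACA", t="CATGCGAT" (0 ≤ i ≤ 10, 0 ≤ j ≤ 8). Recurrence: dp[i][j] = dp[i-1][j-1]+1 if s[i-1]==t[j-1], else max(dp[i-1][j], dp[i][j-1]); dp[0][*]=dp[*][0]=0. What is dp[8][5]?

3

   ''  C  A  T  G  C  G  A  T
''  0  0  0  0  0  0  0  0  0
 T  0  0  0  1  1  1  1  1  1
 T  0  0  0  1  1  1  1  1  2
 A  0  0  1  1  1  1  1  2  2
 T  0  0  1  2  2  2  2  2  3
 C  0  1  1  2  2  3  3  3  3
 A  0  1  2  2  2  3  3  4  4
 G  0  1  2  2  3  3  4  4  4
 A  0  1  2  2  3  3  4  5  5
 C  0  1  2  2  3  4  4  5  5
 A  0  1  2  2  3  4  4  5  5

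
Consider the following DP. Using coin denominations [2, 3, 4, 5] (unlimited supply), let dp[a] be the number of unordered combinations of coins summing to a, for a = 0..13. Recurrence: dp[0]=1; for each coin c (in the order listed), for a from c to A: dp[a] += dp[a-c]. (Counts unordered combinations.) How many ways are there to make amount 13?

10

after  coin     0     1     2     3     4     5     6     7     8     9    10    11    12    13
          2     1     0     1     0     1     0     1     0     1     0     1     0     1     0
          3     1     0     1     1     1     1     2     1     2     2     2     2     3     2
          4     1     0     1     1     2     1     3     2     4     3     5     4     7     5
          5     1     0     1     1     2     2     3     3     5     5     7     7    10    10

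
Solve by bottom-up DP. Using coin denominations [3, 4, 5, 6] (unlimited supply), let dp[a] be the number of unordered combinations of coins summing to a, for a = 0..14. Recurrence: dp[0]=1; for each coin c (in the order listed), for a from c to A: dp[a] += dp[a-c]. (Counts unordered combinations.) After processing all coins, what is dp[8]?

2

after  coin     0     1     2     3     4     5     6     7     8     9    10    11    12    13    14
          3     1     0     0     1     0     0     1     0     0     1     0     0     1     0     0
          4     1     0     0     1     1     0     1     1     1     1     1     1     2     1     1
          5     1     0     0     1     1     1     1     1     2     2     2     2     3     3     3
          6     1     0     0     1     1     1     2     1     2     3     3     3     5     4     5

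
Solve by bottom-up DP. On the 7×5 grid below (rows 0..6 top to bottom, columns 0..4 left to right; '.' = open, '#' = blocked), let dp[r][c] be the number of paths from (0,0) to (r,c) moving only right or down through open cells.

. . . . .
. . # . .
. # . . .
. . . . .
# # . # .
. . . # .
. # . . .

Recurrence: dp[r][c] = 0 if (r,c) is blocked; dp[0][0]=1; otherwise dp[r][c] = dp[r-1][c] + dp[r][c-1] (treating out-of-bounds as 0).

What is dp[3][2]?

1

r\c   0   1   2   3   4
  0   1   1   1   1   1
  1   1   2   0   1   2
  2   1   0   0   1   3
  3   1   1   1   2   5
  4   0   0   1   0   5
  5   0   0   1   0   5
  6   0   0   1   1   6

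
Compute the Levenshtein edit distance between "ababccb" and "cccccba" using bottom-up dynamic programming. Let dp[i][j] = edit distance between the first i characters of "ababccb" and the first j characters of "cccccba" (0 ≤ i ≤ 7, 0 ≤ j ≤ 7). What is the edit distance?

   ''  c  c  c  c  c  b  a
''  0  1  2  3  4  5  6  7
 a  1  1  2  3  4  5  6  6
 b  2  2  2  3  4  5  5  6
 a  3  3  3  3  4  5  6  5
 b  4  4  4  4  4  5  5  6
 c  5  4  4  4  4  4  5  6
 c  6  5  4  4  4  4  5  6
 b  7  6  5  5  5  5  4  5

5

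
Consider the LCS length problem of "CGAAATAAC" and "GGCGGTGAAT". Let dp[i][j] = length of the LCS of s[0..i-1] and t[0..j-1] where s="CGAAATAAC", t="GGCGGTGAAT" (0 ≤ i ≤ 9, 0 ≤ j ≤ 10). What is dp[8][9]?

5

   ''  G  G  C  G  G  T  G  A  A  T
''  0  0  0  0  0  0  0  0  0  0  0
 C  0  0  0  1  1  1  1  1  1  1  1
 G  0  1  1  1  2  2  2  2  2  2  2
 A  0  1  1  1  2  2  2  2  3  3  3
 A  0  1  1  1  2  2  2  2  3  4  4
 A  0  1  1  1  2  2  2  2  3  4  4
 T  0  1  1  1  2  2  3  3  3  4  5
 A  0  1  1  1  2  2  3  3  4  4  5
 A  0  1  1  1  2  2  3  3  4  5  5
 C  0  1  1  2  2  2  3  3  4  5  5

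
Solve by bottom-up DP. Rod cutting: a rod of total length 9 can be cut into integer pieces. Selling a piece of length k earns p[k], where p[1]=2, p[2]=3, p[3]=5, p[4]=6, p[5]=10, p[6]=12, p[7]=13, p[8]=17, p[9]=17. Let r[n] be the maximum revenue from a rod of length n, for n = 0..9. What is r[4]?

   n    0    1    2    3    4    5    6    7    8    9
r[n]    0    2    4    6    8   10   12   14   17   19

8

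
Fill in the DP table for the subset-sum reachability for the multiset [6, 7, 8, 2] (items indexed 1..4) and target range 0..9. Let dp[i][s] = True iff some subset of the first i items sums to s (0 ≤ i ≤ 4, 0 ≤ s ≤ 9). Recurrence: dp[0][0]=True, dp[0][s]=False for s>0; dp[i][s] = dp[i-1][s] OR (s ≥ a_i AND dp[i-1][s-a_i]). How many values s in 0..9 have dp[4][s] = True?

6

i\s   0   1   2   3   4   5   6   7   8   9
  0   T   F   F   F   F   F   F   F   F   F
  1   T   F   F   F   F   F   T   F   F   F
  2   T   F   F   F   F   F   T   T   F   F
  3   T   F   F   F   F   F   T   T   T   F
  4   T   F   T   F   F   F   T   T   T   T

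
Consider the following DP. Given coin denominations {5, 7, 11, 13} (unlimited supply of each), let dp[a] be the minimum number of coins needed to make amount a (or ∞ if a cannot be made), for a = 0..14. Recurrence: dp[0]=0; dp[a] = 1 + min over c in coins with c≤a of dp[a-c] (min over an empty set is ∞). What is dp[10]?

2

 a  0  1  2  3  4  5  6  7  8  9 10 11 12 13 14
dp  0  -  -  -  -  1  -  1  -  -  2  1  2  1  2
(- denotes ∞ / unreachable)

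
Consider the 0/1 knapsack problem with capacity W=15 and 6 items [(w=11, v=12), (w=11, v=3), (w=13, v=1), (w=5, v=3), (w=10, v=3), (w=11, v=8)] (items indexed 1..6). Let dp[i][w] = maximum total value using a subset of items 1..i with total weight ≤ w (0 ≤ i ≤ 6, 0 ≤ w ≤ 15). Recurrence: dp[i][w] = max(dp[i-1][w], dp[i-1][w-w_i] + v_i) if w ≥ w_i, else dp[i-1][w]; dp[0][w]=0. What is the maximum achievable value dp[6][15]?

i\w   0   1   2   3   4   5   6   7   8   9  10  11  12  13  14  15
  0   0   0   0   0   0   0   0   0   0   0   0   0   0   0   0   0
  1   0   0   0   0   0   0   0   0   0   0   0  12  12  12  12  12
  2   0   0   0   0   0   0   0   0   0   0   0  12  12  12  12  12
  3   0   0   0   0   0   0   0   0   0   0   0  12  12  12  12  12
  4   0   0   0   0   0   3   3   3   3   3   3  12  12  12  12  12
  5   0   0   0   0   0   3   3   3   3   3   3  12  12  12  12  12
  6   0   0   0   0   0   3   3   3   3   3   3  12  12  12  12  12

12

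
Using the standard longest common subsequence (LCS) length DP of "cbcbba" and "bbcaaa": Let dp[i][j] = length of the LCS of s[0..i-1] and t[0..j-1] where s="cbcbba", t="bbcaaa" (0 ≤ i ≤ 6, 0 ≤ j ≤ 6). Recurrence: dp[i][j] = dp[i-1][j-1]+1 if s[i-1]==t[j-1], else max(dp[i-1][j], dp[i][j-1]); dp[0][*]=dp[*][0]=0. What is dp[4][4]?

2

   ''  b  b  c  a  a  a
''  0  0  0  0  0  0  0
 c  0  0  0  1  1  1  1
 b  0  1  1  1  1  1  1
 c  0  1  1  2  2  2  2
 b  0  1  2  2  2  2  2
 b  0  1  2  2  2  2  2
 a  0  1  2  2  3  3  3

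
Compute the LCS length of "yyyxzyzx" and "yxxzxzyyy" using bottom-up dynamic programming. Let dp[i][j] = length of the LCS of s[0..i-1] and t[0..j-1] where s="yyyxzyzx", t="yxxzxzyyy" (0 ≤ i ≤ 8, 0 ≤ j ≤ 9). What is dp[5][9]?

   ''  y  x  x  z  x  z  y  y  y
''  0  0  0  0  0  0  0  0  0  0
 y  0  1  1  1  1  1  1  1  1  1
 y  0  1  1  1  1  1  1  2  2  2
 y  0  1  1  1  1  1  1  2  3  3
 x  0  1  2  2  2  2  2  2  3  3
 z  0  1  2  2  3  3  3  3  3  3
 y  0  1  2  2  3  3  3  4  4  4
 z  0  1  2  2  3  3  4  4  4  4
 x  0  1  2  3  3  4  4  4  4  4

3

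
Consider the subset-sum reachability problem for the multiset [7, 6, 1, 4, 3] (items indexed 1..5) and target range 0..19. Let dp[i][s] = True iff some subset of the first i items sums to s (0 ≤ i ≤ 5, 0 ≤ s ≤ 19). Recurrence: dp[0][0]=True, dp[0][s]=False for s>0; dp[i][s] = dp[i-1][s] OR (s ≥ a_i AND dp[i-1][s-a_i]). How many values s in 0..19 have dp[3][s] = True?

7

i\s   0   1   2   3   4   5   6   7   8   9  10  11  12  13  14  15  16  17  18  19
  0   T   F   F   F   F   F   F   F   F   F   F   F   F   F   F   F   F   F   F   F
  1   T   F   F   F   F   F   F   T   F   F   F   F   F   F   F   F   F   F   F   F
  2   T   F   F   F   F   F   T   T   F   F   F   F   F   T   F   F   F   F   F   F
  3   T   T   F   F   F   F   T   T   T   F   F   F   F   T   T   F   F   F   F   F
  4   T   T   F   F   T   T   T   T   T   F   T   T   T   T   T   F   F   T   T   F
  5   T   T   F   T   T   T   T   T   T   T   T   T   T   T   T   T   T   T   T   F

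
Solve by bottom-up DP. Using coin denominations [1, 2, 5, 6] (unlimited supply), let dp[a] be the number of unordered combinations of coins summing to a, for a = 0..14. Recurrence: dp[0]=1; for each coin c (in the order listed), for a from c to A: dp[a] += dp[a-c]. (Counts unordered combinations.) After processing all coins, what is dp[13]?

21

after  coin     0     1     2     3     4     5     6     7     8     9    10    11    12    13    14
          1     1     1     1     1     1     1     1     1     1     1     1     1     1     1     1
          2     1     1     2     2     3     3     4     4     5     5     6     6     7     7     8
          5     1     1     2     2     3     4     5     6     7     8    10    11    13    14    16
          6     1     1     2     2     3     4     6     7     9    10    13    15    19    21    25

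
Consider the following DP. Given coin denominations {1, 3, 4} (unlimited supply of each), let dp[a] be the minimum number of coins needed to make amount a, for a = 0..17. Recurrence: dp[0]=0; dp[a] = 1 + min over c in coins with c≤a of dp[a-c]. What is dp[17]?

 a  0  1  2  3  4  5  6  7  8  9 10 11 12 13 14 15 16 17
dp  0  1  2  1  1  2  2  2  2  3  3  3  3  4  4  4  4  5

5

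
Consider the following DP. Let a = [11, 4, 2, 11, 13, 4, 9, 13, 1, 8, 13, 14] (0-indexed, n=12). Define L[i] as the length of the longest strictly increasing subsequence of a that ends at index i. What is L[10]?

4

   i    0    1    2    3    4    5    6    7    8    9   10   11
a[i]   11    4    2   11   13    4    9   13    1    8   13   14
L[i]    1    1    1    2    3    2    3    4    1    3    4    5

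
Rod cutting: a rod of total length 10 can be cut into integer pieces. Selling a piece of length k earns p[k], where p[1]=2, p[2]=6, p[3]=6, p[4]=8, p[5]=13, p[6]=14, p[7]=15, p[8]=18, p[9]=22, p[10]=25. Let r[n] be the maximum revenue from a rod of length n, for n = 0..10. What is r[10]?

   n    0    1    2    3    4    5    6    7    8    9   10
r[n]    0    2    6    8   12   14   18   20   24   26   30

30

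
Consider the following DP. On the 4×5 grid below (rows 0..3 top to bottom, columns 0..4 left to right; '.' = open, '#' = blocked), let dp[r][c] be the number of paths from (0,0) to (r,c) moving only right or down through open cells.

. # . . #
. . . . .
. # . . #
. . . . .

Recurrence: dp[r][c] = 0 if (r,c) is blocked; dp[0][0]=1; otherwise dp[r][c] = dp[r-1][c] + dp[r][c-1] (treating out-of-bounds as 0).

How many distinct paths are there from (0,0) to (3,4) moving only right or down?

r\c   0   1   2   3   4
  0   1   0   0   0   0
  1   1   1   1   1   1
  2   1   0   1   2   0
  3   1   1   2   4   4

4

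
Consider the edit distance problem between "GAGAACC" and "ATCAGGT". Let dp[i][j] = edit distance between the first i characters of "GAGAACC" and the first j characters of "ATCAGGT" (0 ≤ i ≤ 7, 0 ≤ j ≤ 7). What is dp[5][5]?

   ''  A  T  C  A  G  G  T
''  0  1  2  3  4  5  6  7
 G  1  1  2  3  4  4  5  6
 A  2  1  2  3  3  4  5  6
 G  3  2  2  3  4  3  4  5
 A  4  3  3  3  3  4  4  5
 A  5  4  4  4  3  4  5  5
 C  6  5  5  4  4  4  5  6
 C  7  6  6  5  5  5  5  6

4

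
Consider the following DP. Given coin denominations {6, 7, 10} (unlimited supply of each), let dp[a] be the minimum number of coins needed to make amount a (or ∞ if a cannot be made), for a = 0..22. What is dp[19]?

3

 a  0  1  2  3  4  5  6  7  8  9 10 11 12 13 14 15 16 17 18 19 20 21 22
dp  0  -  -  -  -  -  1  1  -  -  1  -  2  2  2  -  2  2  3  3  2  3  3
(- denotes ∞ / unreachable)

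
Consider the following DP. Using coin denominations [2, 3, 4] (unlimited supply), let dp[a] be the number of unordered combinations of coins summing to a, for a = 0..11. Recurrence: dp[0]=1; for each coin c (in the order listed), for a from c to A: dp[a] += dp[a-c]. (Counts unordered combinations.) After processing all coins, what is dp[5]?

1

after  coin     0     1     2     3     4     5     6     7     8     9    10    11
          2     1     0     1     0     1     0     1     0     1     0     1     0
          3     1     0     1     1     1     1     2     1     2     2     2     2
          4     1     0     1     1     2     1     3     2     4     3     5     4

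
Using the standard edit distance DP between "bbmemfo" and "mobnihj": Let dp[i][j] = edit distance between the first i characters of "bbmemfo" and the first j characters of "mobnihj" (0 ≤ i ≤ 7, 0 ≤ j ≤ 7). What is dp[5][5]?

   ''  m  o  b  n  i  h  j
''  0  1  2  3  4  5  6  7
 b  1  1  2  2  3  4  5  6
 b  2  2  2  2  3  4  5  6
 m  3  2  3  3  3  4  5  6
 e  4  3  3  4  4  4  5  6
 m  5  4  4  4  5  5  5  6
 f  6  5  5  5  5  6  6  6
 o  7  6  5  6  6  6  7  7

5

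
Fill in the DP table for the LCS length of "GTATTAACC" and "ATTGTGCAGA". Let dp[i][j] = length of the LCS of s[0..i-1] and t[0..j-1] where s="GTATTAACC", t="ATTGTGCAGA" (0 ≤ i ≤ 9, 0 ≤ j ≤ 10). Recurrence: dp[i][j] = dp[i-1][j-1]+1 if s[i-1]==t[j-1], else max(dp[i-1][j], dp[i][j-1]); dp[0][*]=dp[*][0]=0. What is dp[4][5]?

2

   ''  A  T  T  G  T  G  C  A  G  A
''  0  0  0  0  0  0  0  0  0  0  0
 G  0  0  0  0  1  1  1  1  1  1  1
 T  0  0  1  1  1  2  2  2  2  2  2
 A  0  1  1  1  1  2  2  2  3  3  3
 T  0  1  2  2  2  2  2  2  3  3  3
 T  0  1  2  3  3  3  3  3  3  3  3
 A  0  1  2  3  3  3  3  3  4  4  4
 A  0  1  2  3  3  3  3  3  4  4  5
 C  0  1  2  3  3  3  3  4  4  4  5
 C  0  1  2  3  3  3  3  4  4  4  5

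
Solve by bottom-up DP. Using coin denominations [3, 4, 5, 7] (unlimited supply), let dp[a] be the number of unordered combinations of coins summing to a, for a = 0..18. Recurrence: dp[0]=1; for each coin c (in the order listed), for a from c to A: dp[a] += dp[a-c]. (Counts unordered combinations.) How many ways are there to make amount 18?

after  coin     0     1     2     3     4     5     6     7     8     9    10    11    12    13    14    15    16    17    18
          3     1     0     0     1     0     0     1     0     0     1     0     0     1     0     0     1     0     0     1
          4     1     0     0     1     1     0     1     1     1     1     1     1     2     1     1     2     2     1     2
          5     1     0     0     1     1     1     1     1     2     2     2     2     3     3     3     4     4     4     5
          7     1     0     0     1     1     1     1     2     2     2     3     3     4     4     5     6     6     7     8

8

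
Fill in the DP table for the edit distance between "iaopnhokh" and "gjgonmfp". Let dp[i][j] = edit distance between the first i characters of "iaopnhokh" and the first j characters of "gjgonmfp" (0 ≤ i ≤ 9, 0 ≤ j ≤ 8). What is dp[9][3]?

   ''  g  j  g  o  n  m  f  p
''  0  1  2  3  4  5  6  7  8
 i  1  1  2  3  4  5  6  7  8
 a  2  2  2  3  4  5  6  7  8
 o  3  3  3  3  3  4  5  6  7
 p  4  4  4  4  4  4  5  6  6
 n  5  5  5  5  5  4  5  6  7
 h  6  6  6  6  6  5  5  6  7
 o  7  7  7  7  6  6  6  6  7
 k  8  8  8  8  7  7  7  7  7
 h  9  9  9  9  8  8  8  8  8

9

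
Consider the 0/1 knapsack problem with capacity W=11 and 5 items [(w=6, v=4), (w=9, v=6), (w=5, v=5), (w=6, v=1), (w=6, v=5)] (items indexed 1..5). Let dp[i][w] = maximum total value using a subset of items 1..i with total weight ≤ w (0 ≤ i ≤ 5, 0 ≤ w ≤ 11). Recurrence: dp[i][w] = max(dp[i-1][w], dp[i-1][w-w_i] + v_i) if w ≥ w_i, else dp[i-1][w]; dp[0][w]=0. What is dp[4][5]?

i\w   0   1   2   3   4   5   6   7   8   9  10  11
  0   0   0   0   0   0   0   0   0   0   0   0   0
  1   0   0   0   0   0   0   4   4   4   4   4   4
  2   0   0   0   0   0   0   4   4   4   6   6   6
  3   0   0   0   0   0   5   5   5   5   6   6   9
  4   0   0   0   0   0   5   5   5   5   6   6   9
  5   0   0   0   0   0   5   5   5   5   6   6  10

5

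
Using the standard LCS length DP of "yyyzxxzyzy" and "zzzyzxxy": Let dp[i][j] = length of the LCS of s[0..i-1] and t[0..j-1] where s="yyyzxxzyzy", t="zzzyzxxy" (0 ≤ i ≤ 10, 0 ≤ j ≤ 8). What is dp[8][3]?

2

   ''  z  z  z  y  z  x  x  y
''  0  0  0  0  0  0  0  0  0
 y  0  0  0  0  1  1  1  1  1
 y  0  0  0  0  1  1  1  1  2
 y  0  0  0  0  1  1  1  1  2
 z  0  1  1  1  1  2  2  2  2
 x  0  1  1  1  1  2  3  3  3
 x  0  1  1  1  1  2  3  4  4
 z  0  1  2  2  2  2  3  4  4
 y  0  1  2  2  3  3  3  4  5
 z  0  1  2  3  3  4  4  4  5
 y  0  1  2  3  4  4  4  4  5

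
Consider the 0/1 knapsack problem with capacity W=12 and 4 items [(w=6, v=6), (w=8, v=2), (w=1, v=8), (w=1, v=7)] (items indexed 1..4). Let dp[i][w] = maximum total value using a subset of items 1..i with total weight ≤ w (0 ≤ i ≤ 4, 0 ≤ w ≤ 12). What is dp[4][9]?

i\w   0   1   2   3   4   5   6   7   8   9  10  11  12
  0   0   0   0   0   0   0   0   0   0   0   0   0   0
  1   0   0   0   0   0   0   6   6   6   6   6   6   6
  2   0   0   0   0   0   0   6   6   6   6   6   6   6
  3   0   8   8   8   8   8   8  14  14  14  14  14  14
  4   0   8  15  15  15  15  15  15  21  21  21  21  21

21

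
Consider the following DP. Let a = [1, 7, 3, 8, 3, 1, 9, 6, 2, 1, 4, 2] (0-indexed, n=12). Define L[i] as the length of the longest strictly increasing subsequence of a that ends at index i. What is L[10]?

3

   i    0    1    2    3    4    5    6    7    8    9   10   11
a[i]    1    7    3    8    3    1    9    6    2    1    4    2
L[i]    1    2    2    3    2    1    4    3    2    1    3    2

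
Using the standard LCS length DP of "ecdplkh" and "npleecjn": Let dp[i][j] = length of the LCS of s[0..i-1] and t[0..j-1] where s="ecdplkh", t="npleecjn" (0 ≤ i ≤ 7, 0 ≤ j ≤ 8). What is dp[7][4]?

2

   ''  n  p  l  e  e  c  j  n
''  0  0  0  0  0  0  0  0  0
 e  0  0  0  0  1  1  1  1  1
 c  0  0  0  0  1  1  2  2  2
 d  0  0  0  0  1  1  2  2  2
 p  0  0  1  1  1  1  2  2  2
 l  0  0  1  2  2  2  2  2  2
 k  0  0  1  2  2  2  2  2  2
 h  0  0  1  2  2  2  2  2  2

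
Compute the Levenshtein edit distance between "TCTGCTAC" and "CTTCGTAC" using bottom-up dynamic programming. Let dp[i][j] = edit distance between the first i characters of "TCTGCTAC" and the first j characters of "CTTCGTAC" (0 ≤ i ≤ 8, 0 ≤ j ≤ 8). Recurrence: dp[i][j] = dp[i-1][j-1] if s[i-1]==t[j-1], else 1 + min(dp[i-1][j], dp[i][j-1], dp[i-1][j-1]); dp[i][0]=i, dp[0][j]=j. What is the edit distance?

3

   ''  C  T  T  C  G  T  A  C
''  0  1  2  3  4  5  6  7  8
 T  1  1  1  2  3  4  5  6  7
 C  2  1  2  2  2  3  4  5  6
 T  3  2  1  2  3  3  3  4  5
 G  4  3  2  2  3  3  4  4  5
 C  5  4  3  3  2  3  4  5  4
 T  6  5  4  3  3  3  3  4  5
 A  7  6  5  4  4  4  4  3  4
 C  8  7  6  5  4  5  5  4  3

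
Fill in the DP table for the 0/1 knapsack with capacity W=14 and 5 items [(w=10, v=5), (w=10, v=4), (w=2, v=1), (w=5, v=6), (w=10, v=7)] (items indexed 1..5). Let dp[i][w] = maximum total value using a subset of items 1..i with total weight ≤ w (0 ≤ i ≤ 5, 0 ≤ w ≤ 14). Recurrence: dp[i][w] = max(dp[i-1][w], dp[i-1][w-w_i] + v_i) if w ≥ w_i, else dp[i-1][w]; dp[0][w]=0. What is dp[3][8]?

1

i\w   0   1   2   3   4   5   6   7   8   9  10  11  12  13  14
  0   0   0   0   0   0   0   0   0   0   0   0   0   0   0   0
  1   0   0   0   0   0   0   0   0   0   0   5   5   5   5   5
  2   0   0   0   0   0   0   0   0   0   0   5   5   5   5   5
  3   0   0   1   1   1   1   1   1   1   1   5   5   6   6   6
  4   0   0   1   1   1   6   6   7   7   7   7   7   7   7   7
  5   0   0   1   1   1   6   6   7   7   7   7   7   8   8   8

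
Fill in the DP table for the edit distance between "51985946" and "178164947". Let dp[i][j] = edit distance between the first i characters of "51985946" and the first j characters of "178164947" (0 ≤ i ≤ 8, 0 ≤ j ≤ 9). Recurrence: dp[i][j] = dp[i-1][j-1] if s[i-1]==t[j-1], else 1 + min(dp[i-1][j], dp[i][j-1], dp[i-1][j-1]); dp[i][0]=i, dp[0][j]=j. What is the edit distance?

6

   ''  1  7  8  1  6  4  9  4  7
''  0  1  2  3  4  5  6  7  8  9
 5  1  1  2  3  4  5  6  7  8  9
 1  2  1  2  3  3  4  5  6  7  8
 9  3  2  2  3  4  4  5  5  6  7
 8  4  3  3  2  3  4  5  6  6  7
 5  5  4  4  3  3  4  5  6  7  7
 9  6  5  5  4  4  4  5  5  6  7
 4  7  6  6  5  5  5  4  5  5  6
 6  8  7  7  6  6  5  5  5  6  6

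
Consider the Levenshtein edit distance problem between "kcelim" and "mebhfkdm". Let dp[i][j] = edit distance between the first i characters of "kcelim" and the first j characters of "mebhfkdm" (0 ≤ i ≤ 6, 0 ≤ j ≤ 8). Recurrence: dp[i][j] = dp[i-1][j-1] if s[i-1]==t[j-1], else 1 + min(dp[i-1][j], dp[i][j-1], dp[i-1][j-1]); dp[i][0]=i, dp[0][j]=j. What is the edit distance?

7

   ''  m  e  b  h  f  k  d  m
''  0  1  2  3  4  5  6  7  8
 k  1  1  2  3  4  5  5  6  7
 c  2  2  2  3  4  5  6  6  7
 e  3  3  2  3  4  5  6  7  7
 l  4  4  3  3  4  5  6  7  8
 i  5  5  4  4  4  5  6  7  8
 m  6  5  5  5  5  5  6  7  7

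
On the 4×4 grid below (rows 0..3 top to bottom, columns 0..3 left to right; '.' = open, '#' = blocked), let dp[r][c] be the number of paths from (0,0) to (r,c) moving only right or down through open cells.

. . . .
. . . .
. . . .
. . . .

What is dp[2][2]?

r\c   0   1   2   3
  0   1   1   1   1
  1   1   2   3   4
  2   1   3   6  10
  3   1   4  10  20

6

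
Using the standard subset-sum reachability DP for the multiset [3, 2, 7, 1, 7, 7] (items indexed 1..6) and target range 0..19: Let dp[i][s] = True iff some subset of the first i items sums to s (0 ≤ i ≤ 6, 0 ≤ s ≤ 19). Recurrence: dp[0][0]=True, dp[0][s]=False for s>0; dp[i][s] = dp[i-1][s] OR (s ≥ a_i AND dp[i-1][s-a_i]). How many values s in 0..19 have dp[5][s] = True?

20

i\s   0   1   2   3   4   5   6   7   8   9  10  11  12  13  14  15  16  17  18  19
  0   T   F   F   F   F   F   F   F   F   F   F   F   F   F   F   F   F   F   F   F
  1   T   F   F   T   F   F   F   F   F   F   F   F   F   F   F   F   F   F   F   F
  2   T   F   T   T   F   T   F   F   F   F   F   F   F   F   F   F   F   F   F   F
  3   T   F   T   T   F   T   F   T   F   T   T   F   T   F   F   F   F   F   F   F
  4   T   T   T   T   T   T   T   T   T   T   T   T   T   T   F   F   F   F   F   F
  5   T   T   T   T   T   T   T   T   T   T   T   T   T   T   T   T   T   T   T   T
  6   T   T   T   T   T   T   T   T   T   T   T   T   T   T   T   T   T   T   T   T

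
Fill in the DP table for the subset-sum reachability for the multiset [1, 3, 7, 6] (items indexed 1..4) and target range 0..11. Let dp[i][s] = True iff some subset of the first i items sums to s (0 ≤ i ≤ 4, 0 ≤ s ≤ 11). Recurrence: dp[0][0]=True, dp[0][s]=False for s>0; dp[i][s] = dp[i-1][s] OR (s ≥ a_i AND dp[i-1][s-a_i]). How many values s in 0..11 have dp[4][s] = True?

10

i\s   0   1   2   3   4   5   6   7   8   9  10  11
  0   T   F   F   F   F   F   F   F   F   F   F   F
  1   T   T   F   F   F   F   F   F   F   F   F   F
  2   T   T   F   T   T   F   F   F   F   F   F   F
  3   T   T   F   T   T   F   F   T   T   F   T   T
  4   T   T   F   T   T   F   T   T   T   T   T   T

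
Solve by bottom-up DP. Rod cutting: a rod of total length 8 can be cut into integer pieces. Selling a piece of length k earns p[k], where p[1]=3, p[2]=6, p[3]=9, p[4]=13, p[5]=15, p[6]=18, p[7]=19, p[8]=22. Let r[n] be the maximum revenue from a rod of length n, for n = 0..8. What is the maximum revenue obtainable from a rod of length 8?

26

   n    0    1    2    3    4    5    6    7    8
r[n]    0    3    6    9   13   16   19   22   26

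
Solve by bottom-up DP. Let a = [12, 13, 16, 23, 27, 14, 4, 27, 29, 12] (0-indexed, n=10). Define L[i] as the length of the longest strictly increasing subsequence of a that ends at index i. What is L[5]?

   i    0    1    2    3    4    5    6    7    8    9
a[i]   12   13   16   23   27   14    4   27   29   12
L[i]    1    2    3    4    5    3    1    5    6    2

3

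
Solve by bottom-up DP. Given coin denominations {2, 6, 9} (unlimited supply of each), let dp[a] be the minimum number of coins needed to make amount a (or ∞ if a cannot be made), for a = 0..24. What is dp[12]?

 a  0  1  2  3  4  5  6  7  8  9 10 11 12 13 14 15 16 17 18 19 20 21 22 23 24
dp  0  -  1  -  2  -  1  -  2  1  3  2  2  3  3  2  4  3  2  4  3  3  4  4  3
(- denotes ∞ / unreachable)

2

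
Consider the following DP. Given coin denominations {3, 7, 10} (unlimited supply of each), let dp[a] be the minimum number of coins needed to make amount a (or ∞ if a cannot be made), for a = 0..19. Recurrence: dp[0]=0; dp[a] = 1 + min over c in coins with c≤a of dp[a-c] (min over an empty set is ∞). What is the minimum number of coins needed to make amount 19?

 a  0  1  2  3  4  5  6  7  8  9 10 11 12 13 14 15 16 17 18 19
dp  0  -  -  1  -  -  2  1  -  3  1  -  4  2  2  5  3  2  6  4
(- denotes ∞ / unreachable)

4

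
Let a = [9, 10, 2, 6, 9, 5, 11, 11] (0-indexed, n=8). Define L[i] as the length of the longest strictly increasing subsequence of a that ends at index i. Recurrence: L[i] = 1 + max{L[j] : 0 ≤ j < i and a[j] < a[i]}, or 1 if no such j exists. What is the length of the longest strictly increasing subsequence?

4

   i    0    1    2    3    4    5    6    7
a[i]    9   10    2    6    9    5   11   11
L[i]    1    2    1    2    3    2    4    4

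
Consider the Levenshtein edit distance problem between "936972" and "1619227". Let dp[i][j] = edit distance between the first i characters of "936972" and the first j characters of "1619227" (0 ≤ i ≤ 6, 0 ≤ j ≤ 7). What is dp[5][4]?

4

   ''  1  6  1  9  2  2  7
''  0  1  2  3  4  5  6  7
 9  1  1  2  3  3  4  5  6
 3  2  2  2  3  4  4  5  6
 6  3  3  2  3  4  5  5  6
 9  4  4  3  3  3  4  5  6
 7  5  5  4  4  4  4  5  5
 2  6  6  5  5  5  4  4  5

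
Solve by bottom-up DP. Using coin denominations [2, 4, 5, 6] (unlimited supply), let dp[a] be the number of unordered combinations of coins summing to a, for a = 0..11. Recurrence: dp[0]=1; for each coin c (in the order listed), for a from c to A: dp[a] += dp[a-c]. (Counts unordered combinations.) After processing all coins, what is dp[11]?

after  coin     0     1     2     3     4     5     6     7     8     9    10    11
          2     1     0     1     0     1     0     1     0     1     0     1     0
          4     1     0     1     0     2     0     2     0     3     0     3     0
          5     1     0     1     0     2     1     2     1     3     2     4     2
          6     1     0     1     0     2     1     3     1     4     2     6     3

3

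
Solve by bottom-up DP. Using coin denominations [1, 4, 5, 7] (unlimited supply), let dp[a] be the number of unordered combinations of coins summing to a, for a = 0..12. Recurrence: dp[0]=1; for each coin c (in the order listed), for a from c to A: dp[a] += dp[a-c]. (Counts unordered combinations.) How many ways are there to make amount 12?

10

after  coin     0     1     2     3     4     5     6     7     8     9    10    11    12
          1     1     1     1     1     1     1     1     1     1     1     1     1     1
          4     1     1     1     1     2     2     2     2     3     3     3     3     4
          5     1     1     1     1     2     3     3     3     4     5     6     6     7
          7     1     1     1     1     2     3     3     4     5     6     7     8    10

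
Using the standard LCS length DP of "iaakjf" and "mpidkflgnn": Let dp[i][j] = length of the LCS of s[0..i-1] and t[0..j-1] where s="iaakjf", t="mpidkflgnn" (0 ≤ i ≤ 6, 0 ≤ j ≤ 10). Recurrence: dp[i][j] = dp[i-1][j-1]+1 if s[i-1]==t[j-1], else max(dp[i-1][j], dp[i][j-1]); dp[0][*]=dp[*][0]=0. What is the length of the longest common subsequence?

3

   ''  m  p  i  d  k  f  l  g  n  n
''  0  0  0  0  0  0  0  0  0  0  0
 i  0  0  0  1  1  1  1  1  1  1  1
 a  0  0  0  1  1  1  1  1  1  1  1
 a  0  0  0  1  1  1  1  1  1  1  1
 k  0  0  0  1  1  2  2  2  2  2  2
 j  0  0  0  1  1  2  2  2  2  2  2
 f  0  0  0  1  1  2  3  3  3  3  3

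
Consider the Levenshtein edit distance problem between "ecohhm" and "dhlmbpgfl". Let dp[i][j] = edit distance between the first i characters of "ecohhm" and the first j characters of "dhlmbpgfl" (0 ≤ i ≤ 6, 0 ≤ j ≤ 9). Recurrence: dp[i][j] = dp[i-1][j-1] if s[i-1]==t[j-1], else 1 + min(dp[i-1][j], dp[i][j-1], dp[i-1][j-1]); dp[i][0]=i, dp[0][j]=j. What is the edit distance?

   ''  d  h  l  m  b  p  g  f  l
''  0  1  2  3  4  5  6  7  8  9
 e  1  1  2  3  4  5  6  7  8  9
 c  2  2  2  3  4  5  6  7  8  9
 o  3  3  3  3  4  5  6  7  8  9
 h  4  4  3  4  4  5  6  7  8  9
 h  5  5  4  4  5  5  6  7  8  9
 m  6  6  5  5  4  5  6  7  8  9

9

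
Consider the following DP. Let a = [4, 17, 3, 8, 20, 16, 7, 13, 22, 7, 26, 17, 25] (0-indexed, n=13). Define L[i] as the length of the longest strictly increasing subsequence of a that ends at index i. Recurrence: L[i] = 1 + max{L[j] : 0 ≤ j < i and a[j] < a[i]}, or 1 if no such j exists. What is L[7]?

   i    0    1    2    3    4    5    6    7    8    9   10   11   12
a[i]    4   17    3    8   20   16    7   13   22    7   26   17   25
L[i]    1    2    1    2    3    3    2    3    4    2    5    4    5

3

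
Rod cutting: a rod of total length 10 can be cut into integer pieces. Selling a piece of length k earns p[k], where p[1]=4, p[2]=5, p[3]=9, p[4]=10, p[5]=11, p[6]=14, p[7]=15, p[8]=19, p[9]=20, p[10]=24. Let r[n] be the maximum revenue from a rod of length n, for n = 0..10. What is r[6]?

   n    0    1    2    3    4    5    6    7    8    9   10
r[n]    0    4    8   12   16   20   24   28   32   36   40

24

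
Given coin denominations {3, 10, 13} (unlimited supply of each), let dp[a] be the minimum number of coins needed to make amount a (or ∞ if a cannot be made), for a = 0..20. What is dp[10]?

1

 a  0  1  2  3  4  5  6  7  8  9 10 11 12 13 14 15 16 17 18 19 20
dp  0  -  -  1  -  -  2  -  -  3  1  -  4  1  -  5  2  -  6  3  2
(- denotes ∞ / unreachable)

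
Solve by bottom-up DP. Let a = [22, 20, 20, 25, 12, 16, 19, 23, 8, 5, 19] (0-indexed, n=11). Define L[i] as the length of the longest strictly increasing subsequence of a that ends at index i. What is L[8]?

1

   i    0    1    2    3    4    5    6    7    8    9   10
a[i]   22   20   20   25   12   16   19   23    8    5   19
L[i]    1    1    1    2    1    2    3    4    1    1    3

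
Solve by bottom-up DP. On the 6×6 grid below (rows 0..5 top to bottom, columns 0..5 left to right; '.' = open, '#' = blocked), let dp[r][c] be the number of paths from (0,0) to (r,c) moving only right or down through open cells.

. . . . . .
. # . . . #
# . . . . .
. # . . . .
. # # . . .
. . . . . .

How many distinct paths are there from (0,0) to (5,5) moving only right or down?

r\c   0   1   2   3   4   5
  0   1   1   1   1   1   1
  1   1   0   1   2   3   0
  2   0   0   1   3   6   6
  3   0   0   1   4  10  16
  4   0   0   0   4  14  30
  5   0   0   0   4  18  48

48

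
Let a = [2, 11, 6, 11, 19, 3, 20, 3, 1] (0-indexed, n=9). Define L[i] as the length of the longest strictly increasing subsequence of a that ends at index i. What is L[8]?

1

   i    0    1    2    3    4    5    6    7    8
a[i]    2   11    6   11   19    3   20    3    1
L[i]    1    2    2    3    4    2    5    2    1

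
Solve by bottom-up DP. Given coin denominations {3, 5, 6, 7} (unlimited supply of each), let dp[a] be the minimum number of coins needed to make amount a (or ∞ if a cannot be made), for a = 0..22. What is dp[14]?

 a  0  1  2  3  4  5  6  7  8  9 10 11 12 13 14 15 16 17 18 19 20 21 22
dp  0  -  -  1  -  1  1  1  2  2  2  2  2  2  2  3  3  3  3  3  3  3  4
(- denotes ∞ / unreachable)

2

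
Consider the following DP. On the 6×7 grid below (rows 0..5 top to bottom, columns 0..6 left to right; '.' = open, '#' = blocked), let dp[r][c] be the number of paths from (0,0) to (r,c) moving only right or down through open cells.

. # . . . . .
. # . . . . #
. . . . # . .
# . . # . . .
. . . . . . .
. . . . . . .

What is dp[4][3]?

3

r\c   0   1   2   3   4   5   6
  0   1   0   0   0   0   0   0
  1   1   0   0   0   0   0   0
  2   1   1   1   1   0   0   0
  3   0   1   2   0   0   0   0
  4   0   1   3   3   3   3   3
  5   0   1   4   7  10  13  16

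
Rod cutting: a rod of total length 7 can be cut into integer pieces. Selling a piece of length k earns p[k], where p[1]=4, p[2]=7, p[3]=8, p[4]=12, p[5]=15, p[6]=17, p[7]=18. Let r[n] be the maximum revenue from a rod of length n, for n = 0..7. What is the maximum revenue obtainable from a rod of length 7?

   n    0    1    2    3    4    5    6    7
r[n]    0    4    8   12   16   20   24   28

28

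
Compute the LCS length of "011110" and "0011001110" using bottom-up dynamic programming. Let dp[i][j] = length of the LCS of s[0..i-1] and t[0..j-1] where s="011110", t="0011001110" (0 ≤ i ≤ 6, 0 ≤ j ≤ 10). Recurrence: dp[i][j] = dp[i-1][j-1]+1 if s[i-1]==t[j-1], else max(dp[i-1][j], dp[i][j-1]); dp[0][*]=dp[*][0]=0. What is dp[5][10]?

   ''  0  0  1  1  0  0  1  1  1  0
''  0  0  0  0  0  0  0  0  0  0  0
 0  0  1  1  1  1  1  1  1  1  1  1
 1  0  1  1  2  2  2  2  2  2  2  2
 1  0  1  1  2  3  3  3  3  3  3  3
 1  0  1  1  2  3  3  3  4  4  4  4
 1  0  1  1  2  3  3  3  4  5  5  5
 0  0  1  2  2  3  4  4  4  5  5  6

5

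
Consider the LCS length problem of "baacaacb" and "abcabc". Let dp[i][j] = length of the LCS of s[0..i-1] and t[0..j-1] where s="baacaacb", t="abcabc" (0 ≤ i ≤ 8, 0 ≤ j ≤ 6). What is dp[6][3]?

   ''  a  b  c  a  b  c
''  0  0  0  0  0  0  0
 b  0  0  1  1  1  1  1
 a  0  1  1  1  2  2  2
 a  0  1  1  1  2  2  2
 c  0  1  1  2  2  2  3
 a  0  1  1  2  3  3  3
 a  0  1  1  2  3  3  3
 c  0  1  1  2  3  3  4
 b  0  1  2  2  3  4  4

2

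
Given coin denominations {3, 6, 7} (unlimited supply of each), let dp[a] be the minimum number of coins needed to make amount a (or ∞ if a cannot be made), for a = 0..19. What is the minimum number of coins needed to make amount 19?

 a  0  1  2  3  4  5  6  7  8  9 10 11 12 13 14 15 16 17 18 19
dp  0  -  -  1  -  -  1  1  -  2  2  -  2  2  2  3  3  3  3  3
(- denotes ∞ / unreachable)

3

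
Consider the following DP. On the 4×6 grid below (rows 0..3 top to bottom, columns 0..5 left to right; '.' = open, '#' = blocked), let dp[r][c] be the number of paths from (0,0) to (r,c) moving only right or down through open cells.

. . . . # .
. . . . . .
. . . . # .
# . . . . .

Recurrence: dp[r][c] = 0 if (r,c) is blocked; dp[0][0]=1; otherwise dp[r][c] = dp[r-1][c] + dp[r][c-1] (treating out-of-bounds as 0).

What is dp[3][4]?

r\c   0   1   2   3   4   5
  0   1   1   1   1   0   0
  1   1   2   3   4   4   4
  2   1   3   6  10   0   4
  3   0   3   9  19  19  23

19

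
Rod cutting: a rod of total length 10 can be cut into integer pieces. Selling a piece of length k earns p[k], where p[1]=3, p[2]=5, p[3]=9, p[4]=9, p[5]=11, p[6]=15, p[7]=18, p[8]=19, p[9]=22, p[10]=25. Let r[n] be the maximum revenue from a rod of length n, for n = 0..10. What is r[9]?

27

   n    0    1    2    3    4    5    6    7    8    9   10
r[n]    0    3    6    9   12   15   18   21   24   27   30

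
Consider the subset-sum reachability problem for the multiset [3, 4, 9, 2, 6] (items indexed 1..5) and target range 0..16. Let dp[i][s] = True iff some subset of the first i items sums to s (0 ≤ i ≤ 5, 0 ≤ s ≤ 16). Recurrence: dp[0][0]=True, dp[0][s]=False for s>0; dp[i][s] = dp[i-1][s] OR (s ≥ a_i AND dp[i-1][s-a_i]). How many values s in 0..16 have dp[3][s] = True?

i\s   0   1   2   3   4   5   6   7   8   9  10  11  12  13  14  15  16
  0   T   F   F   F   F   F   F   F   F   F   F   F   F   F   F   F   F
  1   T   F   F   T   F   F   F   F   F   F   F   F   F   F   F   F   F
  2   T   F   F   T   T   F   F   T   F   F   F   F   F   F   F   F   F
  3   T   F   F   T   T   F   F   T   F   T   F   F   T   T   F   F   T
  4   T   F   T   T   T   T   T   T   F   T   F   T   T   T   T   T   T
  5   T   F   T   T   T   T   T   T   T   T   T   T   T   T   T   T   T

8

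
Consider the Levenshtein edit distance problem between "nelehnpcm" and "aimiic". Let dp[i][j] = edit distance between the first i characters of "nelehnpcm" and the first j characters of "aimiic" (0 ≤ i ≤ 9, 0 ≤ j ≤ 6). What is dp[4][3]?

   ''  a  i  m  i  i  c
''  0  1  2  3  4  5  6
 n  1  1  2  3  4  5  6
 e  2  2  2  3  4  5  6
 l  3  3  3  3  4  5  6
 e  4  4  4  4  4  5  6
 h  5  5  5  5  5  5  6
 n  6  6  6  6  6  6  6
 p  7  7  7  7  7  7  7
 c  8  8  8  8  8  8  7
 m  9  9  9  8  9  9  8

4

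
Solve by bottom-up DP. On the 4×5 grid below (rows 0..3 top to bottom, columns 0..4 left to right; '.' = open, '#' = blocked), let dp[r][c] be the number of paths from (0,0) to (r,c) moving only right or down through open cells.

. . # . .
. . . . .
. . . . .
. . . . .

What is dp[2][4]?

9

r\c   0   1   2   3   4
  0   1   1   0   0   0
  1   1   2   2   2   2
  2   1   3   5   7   9
  3   1   4   9  16  25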